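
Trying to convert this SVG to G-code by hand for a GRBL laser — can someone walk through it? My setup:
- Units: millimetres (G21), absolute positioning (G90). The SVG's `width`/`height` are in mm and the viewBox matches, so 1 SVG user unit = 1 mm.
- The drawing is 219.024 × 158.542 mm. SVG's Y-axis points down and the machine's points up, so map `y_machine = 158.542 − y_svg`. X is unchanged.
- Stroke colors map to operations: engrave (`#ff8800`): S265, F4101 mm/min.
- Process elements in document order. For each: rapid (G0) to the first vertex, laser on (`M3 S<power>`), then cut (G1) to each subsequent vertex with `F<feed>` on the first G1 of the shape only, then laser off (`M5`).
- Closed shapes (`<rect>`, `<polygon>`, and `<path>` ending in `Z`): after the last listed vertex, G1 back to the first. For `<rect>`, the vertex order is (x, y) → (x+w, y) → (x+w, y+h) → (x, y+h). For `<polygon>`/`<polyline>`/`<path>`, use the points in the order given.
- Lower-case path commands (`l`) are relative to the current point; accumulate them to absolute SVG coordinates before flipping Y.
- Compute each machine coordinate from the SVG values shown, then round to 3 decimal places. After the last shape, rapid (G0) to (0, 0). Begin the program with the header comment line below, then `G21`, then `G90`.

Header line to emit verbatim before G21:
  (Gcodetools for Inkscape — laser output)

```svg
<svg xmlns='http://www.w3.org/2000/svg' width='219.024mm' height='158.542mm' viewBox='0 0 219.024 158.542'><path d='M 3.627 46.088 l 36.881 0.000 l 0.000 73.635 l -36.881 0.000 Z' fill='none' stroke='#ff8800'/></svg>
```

Since the viewBox matches the mm dimensions, user units are millimetres directly. The only transform is the Y-flip y_m = 158.542 − y_svg.

Shape 1 is a rectangle drawn with `<path>`. Its stroke #ff8800 means engrave at S265, F4101. After flipping Y the toolpath is (3.627,112.454) → (40.508,112.454) → (40.508,38.819) → (3.627,38.819) → (3.627,112.454), returning to the start.

(Gcodetools for Inkscape — laser output)
G21
G90
G0 X3.627 Y112.454
M3 S265
G1 X40.508 Y112.454 F4101
G1 X40.508 Y38.819
G1 X3.627 Y38.819
G1 X3.627 Y112.454
M5
G0 X0.000 Y0.000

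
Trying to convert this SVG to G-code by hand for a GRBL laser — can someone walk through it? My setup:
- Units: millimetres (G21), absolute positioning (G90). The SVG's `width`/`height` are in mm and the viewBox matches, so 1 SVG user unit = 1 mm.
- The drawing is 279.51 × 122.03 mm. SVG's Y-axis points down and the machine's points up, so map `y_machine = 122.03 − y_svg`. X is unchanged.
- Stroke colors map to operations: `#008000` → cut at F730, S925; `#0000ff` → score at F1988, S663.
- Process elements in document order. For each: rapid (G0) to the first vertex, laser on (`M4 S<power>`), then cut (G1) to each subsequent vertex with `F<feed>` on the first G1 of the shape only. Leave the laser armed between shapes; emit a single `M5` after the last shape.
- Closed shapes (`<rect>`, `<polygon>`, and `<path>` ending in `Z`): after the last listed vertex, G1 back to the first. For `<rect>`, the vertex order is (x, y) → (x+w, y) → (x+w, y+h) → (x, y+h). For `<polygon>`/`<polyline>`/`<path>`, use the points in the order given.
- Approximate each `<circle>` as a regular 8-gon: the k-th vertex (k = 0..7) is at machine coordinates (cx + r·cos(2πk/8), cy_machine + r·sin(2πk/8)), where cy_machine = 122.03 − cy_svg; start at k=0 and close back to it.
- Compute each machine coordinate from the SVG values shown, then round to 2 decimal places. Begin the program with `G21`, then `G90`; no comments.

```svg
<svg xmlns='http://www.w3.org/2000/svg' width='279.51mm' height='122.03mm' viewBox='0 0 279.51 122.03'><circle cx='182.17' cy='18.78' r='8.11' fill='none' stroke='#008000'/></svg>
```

1 u = 1 mm; y_m = 122.03 − y.

[1] `<circle>` circle, #008000→cut S925 F730: (190.28,103.25) → (187.90,108.98) → (182.17,111.36) → (176.44,108.98) → (174.06,103.25) → (176.44,97.52) → (182.17,95.14) → (187.90,97.52) → (190.28,103.25) (closed)

G21
G90
G0 X190.28 Y103.25
M4 S925
G1 X187.90 Y108.98 F730
G1 X182.17 Y111.36
G1 X176.44 Y108.98
G1 X174.06 Y103.25
G1 X176.44 Y97.52
G1 X182.17 Y95.14
G1 X187.90 Y97.52
G1 X190.28 Y103.25
M5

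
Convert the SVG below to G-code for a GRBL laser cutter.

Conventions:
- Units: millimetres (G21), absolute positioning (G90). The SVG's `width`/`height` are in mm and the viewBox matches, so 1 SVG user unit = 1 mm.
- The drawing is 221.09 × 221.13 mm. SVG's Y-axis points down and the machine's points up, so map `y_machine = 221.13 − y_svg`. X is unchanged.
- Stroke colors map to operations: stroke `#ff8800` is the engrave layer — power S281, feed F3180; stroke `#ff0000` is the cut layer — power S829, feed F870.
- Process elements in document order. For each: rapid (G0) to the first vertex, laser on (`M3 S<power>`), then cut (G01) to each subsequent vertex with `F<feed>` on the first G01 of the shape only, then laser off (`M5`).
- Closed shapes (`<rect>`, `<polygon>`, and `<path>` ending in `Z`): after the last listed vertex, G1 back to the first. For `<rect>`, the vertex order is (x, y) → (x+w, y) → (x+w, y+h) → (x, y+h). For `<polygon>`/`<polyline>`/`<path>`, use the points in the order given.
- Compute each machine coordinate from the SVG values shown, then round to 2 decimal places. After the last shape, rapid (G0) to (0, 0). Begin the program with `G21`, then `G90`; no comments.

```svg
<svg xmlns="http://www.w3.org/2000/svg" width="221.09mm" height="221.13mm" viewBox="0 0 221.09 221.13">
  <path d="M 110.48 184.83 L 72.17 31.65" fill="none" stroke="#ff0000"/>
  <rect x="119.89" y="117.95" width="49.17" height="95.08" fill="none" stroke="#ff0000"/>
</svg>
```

G21
G90
G0 X110.48 Y36.30
M3 S829
G01 X72.17 Y189.48 F870
M5
G0 X119.89 Y103.18
M3 S829
G01 X169.06 Y103.18 F870
G01 X169.06 Y8.10
G01 X119.89 Y8.10
G01 X119.89 Y103.18
M5
G0 X0.00 Y0.00

viewBox `0 0 221.09 221.13` with mm width/height → 1 unit = 1 mm. Flip: y_m = 221.13 − y_svg.

**Shape 1** — `<path>` line segment, stroke `#ff0000` → cut (S829, F870). Machine vertices: (110.48,36.30) → (72.17,189.48). Open path.

**Shape 2** — `<rect>` rectangle, stroke `#ff0000` → cut (S829, F870). Machine vertices: (119.89,103.18) → (169.06,103.18) → (169.06,8.10) → (119.89,8.10) → (119.89,103.18). Closed: final G1 returns to the first vertex.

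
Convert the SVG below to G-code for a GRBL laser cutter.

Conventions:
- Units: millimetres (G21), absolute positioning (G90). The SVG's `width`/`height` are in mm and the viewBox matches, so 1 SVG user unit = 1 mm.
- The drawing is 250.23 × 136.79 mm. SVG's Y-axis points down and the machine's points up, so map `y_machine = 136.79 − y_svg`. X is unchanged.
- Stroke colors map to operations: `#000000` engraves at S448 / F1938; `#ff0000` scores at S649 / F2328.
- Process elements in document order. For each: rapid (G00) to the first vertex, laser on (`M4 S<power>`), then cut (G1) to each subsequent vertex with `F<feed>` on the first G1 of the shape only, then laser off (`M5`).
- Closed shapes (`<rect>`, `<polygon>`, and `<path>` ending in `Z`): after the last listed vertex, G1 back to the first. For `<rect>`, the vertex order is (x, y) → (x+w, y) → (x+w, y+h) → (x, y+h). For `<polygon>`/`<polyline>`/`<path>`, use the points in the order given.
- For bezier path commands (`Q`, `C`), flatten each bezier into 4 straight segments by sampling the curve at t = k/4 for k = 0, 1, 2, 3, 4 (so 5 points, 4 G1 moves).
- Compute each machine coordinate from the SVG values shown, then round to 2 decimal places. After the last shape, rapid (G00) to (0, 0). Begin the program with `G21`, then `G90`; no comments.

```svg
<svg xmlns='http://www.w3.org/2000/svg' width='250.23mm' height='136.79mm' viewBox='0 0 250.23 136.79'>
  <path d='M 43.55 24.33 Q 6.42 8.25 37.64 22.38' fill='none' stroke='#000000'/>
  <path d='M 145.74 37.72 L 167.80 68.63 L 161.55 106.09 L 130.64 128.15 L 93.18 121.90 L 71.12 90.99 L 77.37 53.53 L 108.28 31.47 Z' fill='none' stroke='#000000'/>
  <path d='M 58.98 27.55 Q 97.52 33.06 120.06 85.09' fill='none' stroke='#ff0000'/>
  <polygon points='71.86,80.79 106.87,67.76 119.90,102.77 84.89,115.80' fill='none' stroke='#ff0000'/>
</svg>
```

1 u = 1 mm; y_m = 136.79 − y.

[1] `<path>` quadratic bezier, #000000→engrave S448 F1938: (43.55,112.46) → (29.26,118.61) → (23.51,120.99) → (26.30,119.59) → (37.64,114.41)

[2] `<path>` regular polygon, #000000→engrave S448 F1938: (145.74,99.07) → (167.80,68.16) → (161.55,30.70) → (130.64,8.64) → (93.18,14.89) → (71.12,45.80) → (77.37,83.26) → (108.28,105.32) → (145.74,99.07) (closed)

[3] `<path>` quadratic bezier, #ff0000→score S649 F2328: (58.98,109.24) → (77.25,103.58) → (93.52,92.10) → (107.79,74.81) → (120.06,51.70)

[4] `<polygon>` regular polygon, #ff0000→score S649 F2328: (71.86,56.00) → (106.87,69.03) → (119.90,34.02) → (84.89,20.99) → (71.86,56.00) (closed)

G21
G90
G00 X43.55 Y112.46
M4 S448
G1 X29.26 Y118.61 F1938
G1 X23.51 Y120.99
G1 X26.30 Y119.59
G1 X37.64 Y114.41
M5
G00 X145.74 Y99.07
M4 S448
G1 X167.80 Y68.16 F1938
G1 X161.55 Y30.70
G1 X130.64 Y8.64
G1 X93.18 Y14.89
G1 X71.12 Y45.80
G1 X77.37 Y83.26
G1 X108.28 Y105.32
G1 X145.74 Y99.07
M5
G00 X58.98 Y109.24
M4 S649
G1 X77.25 Y103.58 F2328
G1 X93.52 Y92.10
G1 X107.79 Y74.81
G1 X120.06 Y51.70
M5
G00 X71.86 Y56.00
M4 S649
G1 X106.87 Y69.03 F2328
G1 X119.90 Y34.02
G1 X84.89 Y20.99
G1 X71.86 Y56.00
M5
G00 X0.00 Y0.00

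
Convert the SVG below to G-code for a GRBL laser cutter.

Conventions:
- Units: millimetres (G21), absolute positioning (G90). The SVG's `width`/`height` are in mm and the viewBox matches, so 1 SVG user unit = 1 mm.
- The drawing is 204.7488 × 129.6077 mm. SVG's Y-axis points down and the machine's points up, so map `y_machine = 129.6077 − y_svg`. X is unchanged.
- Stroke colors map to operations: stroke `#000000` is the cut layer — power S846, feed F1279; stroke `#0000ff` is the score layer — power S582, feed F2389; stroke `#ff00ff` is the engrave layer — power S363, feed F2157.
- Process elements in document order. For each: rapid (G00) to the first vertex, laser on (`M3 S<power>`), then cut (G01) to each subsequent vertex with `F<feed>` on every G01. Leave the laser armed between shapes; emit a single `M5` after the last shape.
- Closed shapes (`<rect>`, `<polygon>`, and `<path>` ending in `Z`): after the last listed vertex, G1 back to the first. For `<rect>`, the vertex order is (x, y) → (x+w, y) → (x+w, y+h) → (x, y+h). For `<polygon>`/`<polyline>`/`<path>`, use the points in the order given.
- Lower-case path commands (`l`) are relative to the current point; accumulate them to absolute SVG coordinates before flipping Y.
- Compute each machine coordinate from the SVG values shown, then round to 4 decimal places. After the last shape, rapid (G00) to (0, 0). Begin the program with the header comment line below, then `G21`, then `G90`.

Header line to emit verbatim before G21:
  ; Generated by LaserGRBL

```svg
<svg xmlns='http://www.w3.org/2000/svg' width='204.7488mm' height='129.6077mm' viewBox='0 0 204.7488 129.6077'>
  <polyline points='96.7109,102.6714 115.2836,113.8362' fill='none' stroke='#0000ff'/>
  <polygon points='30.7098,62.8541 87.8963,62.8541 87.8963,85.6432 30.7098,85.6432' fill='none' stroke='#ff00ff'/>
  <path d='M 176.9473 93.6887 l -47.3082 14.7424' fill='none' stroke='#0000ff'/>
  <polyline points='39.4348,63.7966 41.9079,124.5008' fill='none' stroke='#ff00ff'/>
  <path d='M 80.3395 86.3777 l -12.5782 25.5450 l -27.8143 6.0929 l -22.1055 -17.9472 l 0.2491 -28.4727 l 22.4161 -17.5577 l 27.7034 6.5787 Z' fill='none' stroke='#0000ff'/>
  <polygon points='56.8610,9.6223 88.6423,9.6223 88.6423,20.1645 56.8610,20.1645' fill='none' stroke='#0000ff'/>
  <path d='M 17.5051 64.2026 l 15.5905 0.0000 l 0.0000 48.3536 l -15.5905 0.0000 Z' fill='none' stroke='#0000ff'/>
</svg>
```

; Generated by LaserGRBL
G21
G90
G00 X96.7109 Y26.9363
M3 S582
G01 X115.2836 Y15.7715 F2389
G00 X30.7098 Y66.7536
M3 S363
G01 X87.8963 Y66.7536 F2157
G01 X87.8963 Y43.9645 F2157
G01 X30.7098 Y43.9645 F2157
G01 X30.7098 Y66.7536 F2157
G00 X176.9473 Y35.9190
M3 S582
G01 X129.6391 Y21.1766 F2389
G00 X39.4348 Y65.8111
M3 S363
G01 X41.9079 Y5.1069 F2157
G00 X80.3395 Y43.2300
M3 S582
G01 X67.7613 Y17.6850 F2389
G01 X39.9470 Y11.5921 F2389
G01 X17.8415 Y29.5393 F2389
G01 X18.0906 Y58.0120 F2389
G01 X40.5067 Y75.5697 F2389
G01 X68.2101 Y68.9910 F2389
G01 X80.3395 Y43.2300 F2389
G00 X56.8610 Y119.9854
M3 S582
G01 X88.6423 Y119.9854 F2389
G01 X88.6423 Y109.4432 F2389
G01 X56.8610 Y109.4432 F2389
G01 X56.8610 Y119.9854 F2389
G00 X17.5051 Y65.4051
M3 S582
G01 X33.0956 Y65.4051 F2389
G01 X33.0956 Y17.0515 F2389
G01 X17.5051 Y17.0515 F2389
G01 X17.5051 Y65.4051 F2389
M5
G00 X0.0000 Y0.0000

Since the viewBox matches the mm dimensions, user units are millimetres directly. The only transform is the Y-flip y_m = 129.6077 − y_svg.

Shape 1 is a line segment drawn with `<polyline>`. Its stroke #0000ff means score at S582, F2389. After flipping Y the toolpath is (96.7109,26.9363) → (115.2836,15.7715).

Shape 2 is a rectangle drawn with `<polygon>`. Its stroke #ff00ff means engrave at S363, F2157. After flipping Y the toolpath is (30.7098,66.7536) → (87.8963,66.7536) → (87.8963,43.9645) → (30.7098,43.9645) → (30.7098,66.7536), returning to the start.

Shape 3 is a line segment drawn with `<path>`. Its stroke #0000ff means score at S582, F2389. After flipping Y the toolpath is (176.9473,35.9190) → (129.6391,21.1766).

Shape 4 is a line segment drawn with `<polyline>`. Its stroke #ff00ff means engrave at S363, F2157. After flipping Y the toolpath is (39.4348,65.8111) → (41.9079,5.1069).

Shape 5 is a regular polygon drawn with `<path>`. Its stroke #0000ff means score at S582, F2389. After flipping Y the toolpath is (80.3395,43.2300) → (67.7613,17.6850) → (39.9470,11.5921) → (17.8415,29.5393) → (18.0906,58.0120) → (40.5067,75.5697) → (68.2101,68.9910) → (80.3395,43.2300), returning to the start.

Shape 6 is a rectangle drawn with `<polygon>`. Its stroke #0000ff means score at S582, F2389. After flipping Y the toolpath is (56.8610,119.9854) → (88.6423,119.9854) → (88.6423,109.4432) → (56.8610,109.4432) → (56.8610,119.9854), returning to the start.

Shape 7 is a rectangle drawn with `<path>`. Its stroke #0000ff means score at S582, F2389. After flipping Y the toolpath is (17.5051,65.4051) → (33.0956,65.4051) → (33.0956,17.0515) → (17.5051,17.0515) → (17.5051,65.4051), returning to the start.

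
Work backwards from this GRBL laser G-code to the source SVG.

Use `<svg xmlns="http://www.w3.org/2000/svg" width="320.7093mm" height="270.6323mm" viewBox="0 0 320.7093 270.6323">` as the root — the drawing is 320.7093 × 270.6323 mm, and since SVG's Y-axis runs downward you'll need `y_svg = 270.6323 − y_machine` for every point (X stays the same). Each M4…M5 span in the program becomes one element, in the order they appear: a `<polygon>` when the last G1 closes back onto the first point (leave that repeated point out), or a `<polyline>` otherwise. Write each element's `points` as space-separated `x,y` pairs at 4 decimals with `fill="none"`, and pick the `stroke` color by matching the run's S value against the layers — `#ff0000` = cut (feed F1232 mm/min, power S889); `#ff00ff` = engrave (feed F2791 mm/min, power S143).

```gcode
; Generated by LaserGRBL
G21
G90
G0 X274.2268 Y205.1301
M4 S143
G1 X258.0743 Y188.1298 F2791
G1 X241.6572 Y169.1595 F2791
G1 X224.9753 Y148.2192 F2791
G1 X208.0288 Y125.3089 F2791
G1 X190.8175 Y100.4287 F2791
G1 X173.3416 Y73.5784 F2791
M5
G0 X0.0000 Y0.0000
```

y_svg = 270.6323 − y_m. Every run uses S143, so all elements get stroke `#ff00ff` (engrave).

[1] open run; points: 274.2268,65.5022 258.0743,82.5025 241.6572,101.4728 224.9753,122.4131 208.0288,145.3234 190.8175,170.2036 173.3416,197.0539

<svg xmlns="http://www.w3.org/2000/svg" width="320.7093mm" height="270.6323mm" viewBox="0 0 320.7093 270.6323">
  <polyline points="274.2268,65.5022 258.0743,82.5025 241.6572,101.4728 224.9753,122.4131 208.0288,145.3234 190.8175,170.2036 173.3416,197.0539" fill="none" stroke="#ff00ff"/>
</svg>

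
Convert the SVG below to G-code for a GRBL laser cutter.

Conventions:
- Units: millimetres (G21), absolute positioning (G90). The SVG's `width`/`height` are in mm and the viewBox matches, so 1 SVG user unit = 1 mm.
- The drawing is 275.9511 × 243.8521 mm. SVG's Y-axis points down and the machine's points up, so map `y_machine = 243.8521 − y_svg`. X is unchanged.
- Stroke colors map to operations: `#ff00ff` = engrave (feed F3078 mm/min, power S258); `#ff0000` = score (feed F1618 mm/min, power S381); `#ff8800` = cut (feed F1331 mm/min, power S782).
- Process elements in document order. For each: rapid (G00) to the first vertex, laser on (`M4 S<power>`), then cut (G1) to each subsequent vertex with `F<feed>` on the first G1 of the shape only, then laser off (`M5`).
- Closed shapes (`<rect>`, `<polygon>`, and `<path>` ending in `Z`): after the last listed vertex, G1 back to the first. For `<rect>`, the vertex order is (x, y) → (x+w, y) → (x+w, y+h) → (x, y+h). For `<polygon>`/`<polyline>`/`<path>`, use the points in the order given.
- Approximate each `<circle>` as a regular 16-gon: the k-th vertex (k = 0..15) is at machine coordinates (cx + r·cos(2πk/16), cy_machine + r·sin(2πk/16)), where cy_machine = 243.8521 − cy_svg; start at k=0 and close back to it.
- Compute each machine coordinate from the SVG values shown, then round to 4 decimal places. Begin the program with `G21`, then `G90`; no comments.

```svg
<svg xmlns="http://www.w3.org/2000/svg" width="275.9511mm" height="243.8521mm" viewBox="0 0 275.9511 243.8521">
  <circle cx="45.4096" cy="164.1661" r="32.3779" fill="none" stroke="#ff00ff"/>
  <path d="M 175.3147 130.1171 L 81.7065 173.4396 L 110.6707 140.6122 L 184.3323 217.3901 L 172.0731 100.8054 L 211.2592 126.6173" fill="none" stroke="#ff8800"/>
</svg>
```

G21
G90
G00 X77.7875 Y79.6860
M4 S258
G1 X75.3229 Y92.0765 F3078
G1 X68.3042 Y102.5806
G1 X57.8001 Y109.5993
G1 X45.4096 Y112.0639
G1 X33.0191 Y109.5993
G1 X22.5150 Y102.5806
G1 X15.4963 Y92.0765
G1 X13.0317 Y79.6860
G1 X15.4963 Y67.2955
G1 X22.5150 Y56.7914
G1 X33.0191 Y49.7727
G1 X45.4096 Y47.3081
G1 X57.8001 Y49.7727
G1 X68.3042 Y56.7914
G1 X75.3229 Y67.2955
G1 X77.7875 Y79.6860
M5
G00 X175.3147 Y113.7350
M4 S782
G1 X81.7065 Y70.4125 F1331
G1 X110.6707 Y103.2399
G1 X184.3323 Y26.4620
G1 X172.0731 Y143.0467
G1 X211.2592 Y117.2348
M5

viewBox `0 0 275.9511 243.8521` with mm width/height → 1 unit = 1 mm. Flip: y_m = 243.8521 − y_svg.

**Shape 1** — `<circle>` circle, stroke `#ff00ff` → engrave (S258, F3078). Machine vertices: (77.7875,79.6860) → (75.3229,92.0765) → (68.3042,102.5806) → (57.8001,109.5993) → (45.4096,112.0639) → (33.0191,109.5993) → (22.5150,102.5806) → (15.4963,92.0765) → (13.0317,79.6860) → (15.4963,67.2955) → (22.5150,56.7914) → (33.0191,49.7727) → (45.4096,47.3081) → (57.8001,49.7727) → (68.3042,56.7914) → (75.3229,67.2955) → (77.7875,79.6860). Closed: final G1 returns to the first vertex.

**Shape 2** — `<path>` open polyline, stroke `#ff8800` → cut (S782, F1331). Machine vertices: (175.3147,113.7350) → (81.7065,70.4125) → (110.6707,103.2399) → (184.3323,26.4620) → (172.0731,143.0467) → (211.2592,117.2348). Open path.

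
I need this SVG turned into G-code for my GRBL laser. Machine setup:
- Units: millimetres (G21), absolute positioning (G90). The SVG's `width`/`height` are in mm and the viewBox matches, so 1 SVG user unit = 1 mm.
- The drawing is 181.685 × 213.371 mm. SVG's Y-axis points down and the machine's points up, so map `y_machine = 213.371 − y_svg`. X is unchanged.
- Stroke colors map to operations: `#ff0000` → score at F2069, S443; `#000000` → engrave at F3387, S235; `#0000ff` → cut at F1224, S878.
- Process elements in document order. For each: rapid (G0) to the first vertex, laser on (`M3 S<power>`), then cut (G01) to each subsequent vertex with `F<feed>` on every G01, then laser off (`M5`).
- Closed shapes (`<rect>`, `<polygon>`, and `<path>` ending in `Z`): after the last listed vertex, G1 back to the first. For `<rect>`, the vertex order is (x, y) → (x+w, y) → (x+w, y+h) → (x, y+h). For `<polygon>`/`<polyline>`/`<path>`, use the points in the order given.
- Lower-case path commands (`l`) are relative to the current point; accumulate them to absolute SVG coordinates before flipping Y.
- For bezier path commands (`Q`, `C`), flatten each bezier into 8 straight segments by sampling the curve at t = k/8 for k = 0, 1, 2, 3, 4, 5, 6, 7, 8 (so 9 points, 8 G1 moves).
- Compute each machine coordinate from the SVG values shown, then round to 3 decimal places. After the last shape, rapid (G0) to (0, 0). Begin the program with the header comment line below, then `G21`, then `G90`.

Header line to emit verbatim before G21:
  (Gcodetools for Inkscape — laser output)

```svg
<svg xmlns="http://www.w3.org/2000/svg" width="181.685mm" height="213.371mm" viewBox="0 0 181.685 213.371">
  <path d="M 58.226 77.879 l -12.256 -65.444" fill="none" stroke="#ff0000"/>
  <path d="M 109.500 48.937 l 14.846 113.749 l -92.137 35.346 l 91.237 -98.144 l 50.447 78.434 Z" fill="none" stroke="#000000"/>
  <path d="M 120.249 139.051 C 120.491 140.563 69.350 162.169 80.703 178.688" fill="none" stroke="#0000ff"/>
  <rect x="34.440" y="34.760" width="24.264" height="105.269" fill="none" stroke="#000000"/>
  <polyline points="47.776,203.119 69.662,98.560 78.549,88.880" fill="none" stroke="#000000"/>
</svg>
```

(Gcodetools for Inkscape — laser output)
G21
G90
G0 X58.226 Y135.492
M3 S443
G01 X45.970 Y200.936 F2069
M5
G0 X109.500 Y164.434
M3 S235
G01 X124.346 Y50.685 F3387
G01 X32.209 Y15.339 F3387
G01 X123.446 Y113.483 F3387
G01 X173.893 Y35.049 F3387
G01 X109.500 Y164.434 F3387
M5
G0 X120.249 Y74.320
M3 S878
G01 X118.154 Y72.860 F1224
G01 X112.576 Y69.812 F1224
G01 X104.849 Y65.470 F1224
G01 X96.309 Y60.129 F1224
G01 X88.290 Y54.085 F1224
G01 X82.127 Y47.633 F1224
G01 X79.153 Y41.067 F1224
G01 X80.703 Y34.683 F1224
M5
G0 X34.440 Y178.611
M3 S235
G01 X58.704 Y178.611 F3387
G01 X58.704 Y73.342 F3387
G01 X34.440 Y73.342 F3387
G01 X34.440 Y178.611 F3387
M5
G0 X47.776 Y10.252
M3 S235
G01 X69.662 Y114.811 F3387
G01 X78.549 Y124.491 F3387
M5
G0 X0.000 Y0.000

Since the viewBox matches the mm dimensions, user units are millimetres directly. The only transform is the Y-flip y_m = 213.371 − y_svg.

Shape 1 is a line segment drawn with `<path>`. Its stroke #ff0000 means score at S443, F2069. After flipping Y the toolpath is (58.226,135.492) → (45.970,200.936).

Shape 2 is a closed polygon drawn with `<path>`. Its stroke #000000 means engrave at S235, F3387. After flipping Y the toolpath is (109.500,164.434) → (124.346,50.685) → (32.209,15.339) → (123.446,113.483) → (173.893,35.049) → (109.500,164.434), returning to the start.

Shape 3 is a cubic bezier drawn with `<path>`. Its stroke #0000ff means cut at S878, F1224. After flipping Y the toolpath is (120.249,74.320) → (118.154,72.860) → (112.576,69.812) → (104.849,65.470) → (96.309,60.129) → (88.290,54.085) → (82.127,47.633) → (79.153,41.067) → (80.703,34.683).

Shape 4 is a rectangle drawn with `<rect>`. Its stroke #000000 means engrave at S235, F3387. After flipping Y the toolpath is (34.440,178.611) → (58.704,178.611) → (58.704,73.342) → (34.440,73.342) → (34.440,178.611), returning to the start.

Shape 5 is a open polyline drawn with `<polyline>`. Its stroke #000000 means engrave at S235, F3387. After flipping Y the toolpath is (47.776,10.252) → (69.662,114.811) → (78.549,124.491).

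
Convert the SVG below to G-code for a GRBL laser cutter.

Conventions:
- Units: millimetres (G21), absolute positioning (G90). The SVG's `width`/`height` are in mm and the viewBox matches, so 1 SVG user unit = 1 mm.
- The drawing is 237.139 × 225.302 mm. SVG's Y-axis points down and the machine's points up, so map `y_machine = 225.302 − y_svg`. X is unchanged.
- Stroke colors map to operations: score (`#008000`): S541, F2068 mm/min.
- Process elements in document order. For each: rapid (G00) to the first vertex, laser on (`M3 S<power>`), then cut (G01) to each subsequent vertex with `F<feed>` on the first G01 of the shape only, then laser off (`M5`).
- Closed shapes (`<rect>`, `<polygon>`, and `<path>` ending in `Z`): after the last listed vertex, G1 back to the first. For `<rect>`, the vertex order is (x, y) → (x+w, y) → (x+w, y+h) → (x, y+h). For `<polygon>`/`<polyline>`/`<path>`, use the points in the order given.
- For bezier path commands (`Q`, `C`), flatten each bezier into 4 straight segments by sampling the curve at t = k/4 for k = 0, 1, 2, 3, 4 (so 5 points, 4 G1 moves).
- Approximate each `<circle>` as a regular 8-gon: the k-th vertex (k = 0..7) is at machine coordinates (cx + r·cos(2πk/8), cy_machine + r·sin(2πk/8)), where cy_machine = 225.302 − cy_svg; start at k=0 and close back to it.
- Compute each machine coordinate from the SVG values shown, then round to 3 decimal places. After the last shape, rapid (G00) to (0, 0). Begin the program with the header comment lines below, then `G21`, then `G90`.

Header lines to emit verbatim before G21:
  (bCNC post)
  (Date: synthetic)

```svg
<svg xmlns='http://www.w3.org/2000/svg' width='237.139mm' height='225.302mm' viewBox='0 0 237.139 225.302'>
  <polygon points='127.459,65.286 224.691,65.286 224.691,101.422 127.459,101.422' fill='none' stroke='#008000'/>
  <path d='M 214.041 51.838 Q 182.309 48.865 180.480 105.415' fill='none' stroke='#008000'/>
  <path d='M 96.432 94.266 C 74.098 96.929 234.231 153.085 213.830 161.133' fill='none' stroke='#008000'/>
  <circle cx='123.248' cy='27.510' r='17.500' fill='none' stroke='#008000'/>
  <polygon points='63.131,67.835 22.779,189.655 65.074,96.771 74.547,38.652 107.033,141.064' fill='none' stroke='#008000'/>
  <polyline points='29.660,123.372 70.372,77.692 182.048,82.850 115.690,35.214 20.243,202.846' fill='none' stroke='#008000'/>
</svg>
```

viewBox `0 0 237.139 225.302` with mm width/height → 1 unit = 1 mm. Flip: y_m = 225.302 − y_svg.

**Shape 1** — `<polygon>` rectangle, stroke `#008000` → score (S541, F2068). Machine vertices: (127.459,160.016) → (224.691,160.016) → (224.691,123.880) → (127.459,123.880) → (127.459,160.016). Closed: final G1 returns to the first vertex.

**Shape 2** — `<path>` quadratic bezier, stroke `#008000` → score (S541, F2068). Control points (SVG): P0=(214.041,51.838), P1=(182.309,48.865), P2=(180.480,105.415); sampled at t=k/4. Machine vertices: (214.041,173.464) → (200.044,171.230) → (189.785,161.556) → (183.263,144.442) → (180.480,119.887). Open path.

**Shape 3** — `<path>` cubic bezier, stroke `#008000` → score (S541, F2068). Control points (SVG): P0=(96.432,94.266), P1=(74.098,96.929), P2=(234.231,153.085), P3=(213.830,161.133); sampled at t=k/4. Machine vertices: (96.432,131.036) → (108.222,120.596) → (154.406,99.622) → (200.953,77.638) → (213.830,64.169). Open path.

**Shape 4** — `<circle>` circle, stroke `#008000` → score (S541, F2068). Machine vertices: (140.748,197.792) → (135.622,210.166) → (123.248,215.292) → (110.874,210.166) → (105.748,197.792) → (110.874,185.418) → (123.248,180.292) → (135.622,185.418) → (140.748,197.792). Closed: final G1 returns to the first vertex.

**Shape 5** — `<polygon>` closed polygon, stroke `#008000` → score (S541, F2068). Machine vertices: (63.131,157.467) → (22.779,35.647) → (65.074,128.531) → (74.547,186.650) → (107.033,84.238) → (63.131,157.467). Closed: final G1 returns to the first vertex.

**Shape 6** — `<polyline>` open polyline, stroke `#008000` → score (S541, F2068). Machine vertices: (29.660,101.930) → (70.372,147.610) → (182.048,142.452) → (115.690,190.088) → (20.243,22.456). Open path.

(bCNC post)
(Date: synthetic)
G21
G90
G00 X127.459 Y160.016
M3 S541
G01 X224.691 Y160.016 F2068
G01 X224.691 Y123.880
G01 X127.459 Y123.880
G01 X127.459 Y160.016
M5
G00 X214.041 Y173.464
M3 S541
G01 X200.044 Y171.230 F2068
G01 X189.785 Y161.556
G01 X183.263 Y144.442
G01 X180.480 Y119.887
M5
G00 X96.432 Y131.036
M3 S541
G01 X108.222 Y120.596 F2068
G01 X154.406 Y99.622
G01 X200.953 Y77.638
G01 X213.830 Y64.169
M5
G00 X140.748 Y197.792
M3 S541
G01 X135.622 Y210.166 F2068
G01 X123.248 Y215.292
G01 X110.874 Y210.166
G01 X105.748 Y197.792
G01 X110.874 Y185.418
G01 X123.248 Y180.292
G01 X135.622 Y185.418
G01 X140.748 Y197.792
M5
G00 X63.131 Y157.467
M3 S541
G01 X22.779 Y35.647 F2068
G01 X65.074 Y128.531
G01 X74.547 Y186.650
G01 X107.033 Y84.238
G01 X63.131 Y157.467
M5
G00 X29.660 Y101.930
M3 S541
G01 X70.372 Y147.610 F2068
G01 X182.048 Y142.452
G01 X115.690 Y190.088
G01 X20.243 Y22.456
M5
G00 X0.000 Y0.000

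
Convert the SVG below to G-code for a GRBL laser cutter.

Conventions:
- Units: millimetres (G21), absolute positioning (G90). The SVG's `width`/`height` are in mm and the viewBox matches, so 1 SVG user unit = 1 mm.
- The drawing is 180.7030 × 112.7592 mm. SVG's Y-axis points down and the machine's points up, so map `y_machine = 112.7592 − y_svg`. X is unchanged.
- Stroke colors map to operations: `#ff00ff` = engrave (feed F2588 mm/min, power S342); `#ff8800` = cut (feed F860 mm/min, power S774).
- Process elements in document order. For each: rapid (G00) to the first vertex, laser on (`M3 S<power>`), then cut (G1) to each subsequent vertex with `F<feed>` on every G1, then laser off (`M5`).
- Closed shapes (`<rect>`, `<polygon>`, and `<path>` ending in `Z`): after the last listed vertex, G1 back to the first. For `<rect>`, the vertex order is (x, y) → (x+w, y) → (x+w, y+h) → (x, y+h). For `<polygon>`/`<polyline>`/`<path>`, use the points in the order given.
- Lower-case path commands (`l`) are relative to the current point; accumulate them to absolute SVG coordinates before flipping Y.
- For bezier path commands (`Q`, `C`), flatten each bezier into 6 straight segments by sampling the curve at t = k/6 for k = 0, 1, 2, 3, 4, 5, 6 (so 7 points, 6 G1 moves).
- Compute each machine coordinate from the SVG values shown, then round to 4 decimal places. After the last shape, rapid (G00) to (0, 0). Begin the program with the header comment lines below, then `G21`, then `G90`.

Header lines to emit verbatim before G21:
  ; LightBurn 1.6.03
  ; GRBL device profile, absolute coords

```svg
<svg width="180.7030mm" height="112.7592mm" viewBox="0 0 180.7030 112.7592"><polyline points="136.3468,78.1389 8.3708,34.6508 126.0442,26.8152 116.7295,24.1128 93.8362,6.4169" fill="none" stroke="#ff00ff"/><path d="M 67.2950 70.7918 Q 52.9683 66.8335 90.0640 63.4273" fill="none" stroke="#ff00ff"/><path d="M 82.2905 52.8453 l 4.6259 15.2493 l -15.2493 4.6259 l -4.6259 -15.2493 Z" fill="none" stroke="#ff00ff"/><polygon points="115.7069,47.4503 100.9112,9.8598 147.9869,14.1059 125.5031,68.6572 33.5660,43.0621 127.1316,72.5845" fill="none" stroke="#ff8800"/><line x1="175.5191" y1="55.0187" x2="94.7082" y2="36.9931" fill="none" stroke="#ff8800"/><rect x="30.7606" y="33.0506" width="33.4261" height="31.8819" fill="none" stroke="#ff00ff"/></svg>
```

; LightBurn 1.6.03
; GRBL device profile, absolute coords
G21
G90
G00 X136.3468 Y34.6203
M3 S342
G1 X8.3708 Y78.1084 F2588
G1 X126.0442 Y85.9440 F2588
G1 X116.7295 Y88.6464 F2588
G1 X93.8362 Y106.3423 F2588
M5
G00 X67.2950 Y41.9674
M3 S342
G1 X63.9478 Y43.2715 F2588
G1 X63.4575 Y44.5449 F2588
G1 X65.8239 Y45.7877 F2588
G1 X71.0471 Y46.9998 F2588
G1 X79.1272 Y48.1812 F2588
G1 X90.0640 Y49.3319 F2588
M5
G00 X82.2905 Y59.9139
M3 S342
G1 X86.9164 Y44.6646 F2588
G1 X71.6671 Y40.0387 F2588
G1 X67.0412 Y55.2880 F2588
G1 X82.2905 Y59.9139 F2588
M5
G00 X115.7069 Y65.3089
M3 S774
G1 X100.9112 Y102.8994 F860
G1 X147.9869 Y98.6533 F860
G1 X125.5031 Y44.1020 F860
G1 X33.5660 Y69.6971 F860
G1 X127.1316 Y40.1747 F860
G1 X115.7069 Y65.3089 F860
M5
G00 X175.5191 Y57.7405
M3 S774
G1 X94.7082 Y75.7661 F860
M5
G00 X30.7606 Y79.7086
M3 S342
G1 X64.1867 Y79.7086 F2588
G1 X64.1867 Y47.8267 F2588
G1 X30.7606 Y47.8267 F2588
G1 X30.7606 Y79.7086 F2588
M5
G00 X0.0000 Y0.0000

viewBox `0 0 180.7030 112.7592` with mm width/height → 1 unit = 1 mm. Flip: y_m = 112.7592 − y_svg.

**Shape 1** — `<polyline>` open polyline, stroke `#ff00ff` → engrave (S342, F2588). Machine vertices: (136.3468,34.6203) → (8.3708,78.1084) → (126.0442,85.9440) → (116.7295,88.6464) → (93.8362,106.3423). Open path.

**Shape 2** — `<path>` quadratic bezier, stroke `#ff00ff` → engrave (S342, F2588). Control points (SVG): P0=(67.2950,70.7918), P1=(52.9683,66.8335), P2=(90.0640,63.4273); sampled at t=k/6. Machine vertices: (67.2950,41.9674) → (63.9478,43.2715) → (63.4575,44.5449) → (65.8239,45.7877) → (71.0471,46.9998) → (79.1272,48.1812) → (90.0640,49.3319). Open path.

**Shape 3** — `<path>` regular polygon, stroke `#ff00ff` → engrave (S342, F2588). Machine vertices: (82.2905,59.9139) → (86.9164,44.6646) → (71.6671,40.0387) → (67.0412,55.2880) → (82.2905,59.9139). Closed: final G1 returns to the first vertex.

**Shape 4** — `<polygon>` closed polygon, stroke `#ff8800` → cut (S774, F860). Machine vertices: (115.7069,65.3089) → (100.9112,102.8994) → (147.9869,98.6533) → (125.5031,44.1020) → (33.5660,69.6971) → (127.1316,40.1747) → (115.7069,65.3089). Closed: final G1 returns to the first vertex.

**Shape 5** — `<line>` line segment, stroke `#ff8800` → cut (S774, F860). Machine vertices: (175.5191,57.7405) → (94.7082,75.7661). Open path.

**Shape 6** — `<rect>` rectangle, stroke `#ff00ff` → engrave (S342, F2588). Machine vertices: (30.7606,79.7086) → (64.1867,79.7086) → (64.1867,47.8267) → (30.7606,47.8267) → (30.7606,79.7086). Closed: final G1 returns to the first vertex.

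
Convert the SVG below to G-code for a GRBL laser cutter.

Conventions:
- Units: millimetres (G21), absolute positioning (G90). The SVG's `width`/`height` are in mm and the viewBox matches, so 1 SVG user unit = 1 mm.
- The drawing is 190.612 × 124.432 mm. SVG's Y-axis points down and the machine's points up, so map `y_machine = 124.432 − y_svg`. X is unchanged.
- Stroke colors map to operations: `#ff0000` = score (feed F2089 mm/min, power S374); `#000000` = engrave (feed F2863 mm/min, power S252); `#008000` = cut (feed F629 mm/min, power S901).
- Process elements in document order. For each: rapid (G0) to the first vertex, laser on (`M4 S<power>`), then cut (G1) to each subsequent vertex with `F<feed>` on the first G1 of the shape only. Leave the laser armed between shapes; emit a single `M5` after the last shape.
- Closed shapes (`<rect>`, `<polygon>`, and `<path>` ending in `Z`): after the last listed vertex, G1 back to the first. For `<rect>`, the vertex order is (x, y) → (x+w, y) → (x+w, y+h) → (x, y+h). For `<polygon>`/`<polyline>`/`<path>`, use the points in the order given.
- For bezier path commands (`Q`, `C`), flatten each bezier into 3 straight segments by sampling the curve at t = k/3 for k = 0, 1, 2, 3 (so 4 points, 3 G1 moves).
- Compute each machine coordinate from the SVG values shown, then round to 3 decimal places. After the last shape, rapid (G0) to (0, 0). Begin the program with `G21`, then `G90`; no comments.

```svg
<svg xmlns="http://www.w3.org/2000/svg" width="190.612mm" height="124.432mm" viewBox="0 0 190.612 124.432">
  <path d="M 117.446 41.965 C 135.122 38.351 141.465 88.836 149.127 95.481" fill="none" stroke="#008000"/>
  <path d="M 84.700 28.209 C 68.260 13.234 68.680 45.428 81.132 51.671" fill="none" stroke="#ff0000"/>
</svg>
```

G21
G90
G0 X117.446 Y82.467
M4 S901
G1 X131.813 Y71.675 F629
G1 X141.436 Y46.582
G1 X149.127 Y28.951
G0 X84.700 Y96.223
M4 S374
G1 X73.701 Y98.183 F2089
G1 X72.869 Y84.946
G1 X81.132 Y72.761
M5
G0 X0.000 Y0.000

Since the viewBox matches the mm dimensions, user units are millimetres directly. The only transform is the Y-flip y_m = 124.432 − y_svg.

Shape 1 is a cubic bezier drawn with `<path>`. Its stroke #008000 means cut at S901, F629. After flipping Y the toolpath is (117.446,82.467) → (131.813,71.675) → (141.436,46.582) → (149.127,28.951).

Shape 2 is a cubic bezier drawn with `<path>`. Its stroke #ff0000 means score at S374, F2089. After flipping Y the toolpath is (84.700,96.223) → (73.701,98.183) → (72.869,84.946) → (81.132,72.761).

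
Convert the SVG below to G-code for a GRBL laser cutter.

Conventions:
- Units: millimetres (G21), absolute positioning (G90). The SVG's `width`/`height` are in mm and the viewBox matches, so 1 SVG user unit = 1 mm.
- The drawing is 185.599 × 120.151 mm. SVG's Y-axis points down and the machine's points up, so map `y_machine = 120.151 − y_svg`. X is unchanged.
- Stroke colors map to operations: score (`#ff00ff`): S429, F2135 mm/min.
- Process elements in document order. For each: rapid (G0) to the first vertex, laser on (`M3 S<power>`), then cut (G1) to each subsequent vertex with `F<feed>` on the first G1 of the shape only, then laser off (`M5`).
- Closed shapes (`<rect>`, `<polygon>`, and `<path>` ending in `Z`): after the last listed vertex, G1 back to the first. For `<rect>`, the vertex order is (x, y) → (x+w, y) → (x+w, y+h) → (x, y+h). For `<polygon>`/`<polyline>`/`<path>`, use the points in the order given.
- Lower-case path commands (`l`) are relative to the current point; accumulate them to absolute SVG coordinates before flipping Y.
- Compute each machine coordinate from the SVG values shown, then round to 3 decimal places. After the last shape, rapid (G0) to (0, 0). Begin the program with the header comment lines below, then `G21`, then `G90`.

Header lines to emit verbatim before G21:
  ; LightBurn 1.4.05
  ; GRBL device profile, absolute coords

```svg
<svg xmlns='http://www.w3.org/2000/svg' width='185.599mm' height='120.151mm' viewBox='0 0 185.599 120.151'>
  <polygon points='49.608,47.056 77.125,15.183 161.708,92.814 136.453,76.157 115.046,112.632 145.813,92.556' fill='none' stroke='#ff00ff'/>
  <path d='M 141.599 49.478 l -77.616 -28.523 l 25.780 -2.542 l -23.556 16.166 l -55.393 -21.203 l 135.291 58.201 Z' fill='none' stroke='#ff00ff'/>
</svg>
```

1 u = 1 mm; y_m = 120.151 − y.

[1] `<polygon>` closed polygon, #ff00ff→score S429 F2135: (49.608,73.095) → (77.125,104.968) → (161.708,27.337) → (136.453,43.994) → (115.046,7.519) → (145.813,27.595) → (49.608,73.095) (closed)

[2] `<path>` closed polygon, #ff00ff→score S429 F2135: (141.599,70.673) → (63.983,99.196) → (89.763,101.738) → (66.207,85.572) → (10.814,106.775) → (146.105,48.574) → (141.599,70.673) (closed)

; LightBurn 1.4.05
; GRBL device profile, absolute coords
G21
G90
G0 X49.608 Y73.095
M3 S429
G1 X77.125 Y104.968 F2135
G1 X161.708 Y27.337
G1 X136.453 Y43.994
G1 X115.046 Y7.519
G1 X145.813 Y27.595
G1 X49.608 Y73.095
M5
G0 X141.599 Y70.673
M3 S429
G1 X63.983 Y99.196 F2135
G1 X89.763 Y101.738
G1 X66.207 Y85.572
G1 X10.814 Y106.775
G1 X146.105 Y48.574
G1 X141.599 Y70.673
M5
G0 X0.000 Y0.000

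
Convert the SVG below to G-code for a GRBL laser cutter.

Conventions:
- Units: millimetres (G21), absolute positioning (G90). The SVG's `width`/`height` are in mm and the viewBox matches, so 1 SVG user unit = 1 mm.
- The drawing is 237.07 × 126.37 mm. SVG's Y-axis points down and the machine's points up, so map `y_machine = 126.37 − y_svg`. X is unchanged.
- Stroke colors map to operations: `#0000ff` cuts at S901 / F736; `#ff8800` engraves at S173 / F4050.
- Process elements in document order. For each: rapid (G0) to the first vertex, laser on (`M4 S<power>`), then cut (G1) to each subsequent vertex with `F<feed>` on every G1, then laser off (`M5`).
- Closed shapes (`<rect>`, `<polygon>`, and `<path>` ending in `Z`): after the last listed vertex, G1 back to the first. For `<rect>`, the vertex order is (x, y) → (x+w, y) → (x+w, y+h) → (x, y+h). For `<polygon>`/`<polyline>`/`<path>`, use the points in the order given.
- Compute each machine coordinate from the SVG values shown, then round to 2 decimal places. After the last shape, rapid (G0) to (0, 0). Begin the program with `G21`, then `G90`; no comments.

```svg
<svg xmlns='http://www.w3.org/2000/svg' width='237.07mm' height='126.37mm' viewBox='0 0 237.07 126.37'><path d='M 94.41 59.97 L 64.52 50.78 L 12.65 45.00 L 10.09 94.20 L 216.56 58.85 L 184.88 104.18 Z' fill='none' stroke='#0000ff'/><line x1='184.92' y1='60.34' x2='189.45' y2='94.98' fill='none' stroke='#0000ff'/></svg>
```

G21
G90
G0 X94.41 Y66.40
M4 S901
G1 X64.52 Y75.59 F736
G1 X12.65 Y81.37 F736
G1 X10.09 Y32.17 F736
G1 X216.56 Y67.52 F736
G1 X184.88 Y22.19 F736
G1 X94.41 Y66.40 F736
M5
G0 X184.92 Y66.03
M4 S901
G1 X189.45 Y31.39 F736
M5
G0 X0.00 Y0.00

viewBox `0 0 237.07 126.37` with mm width/height → 1 unit = 1 mm. Flip: y_m = 126.37 − y_svg.

**Shape 1** — `<path>` closed polygon, stroke `#0000ff` → cut (S901, F736). Machine vertices: (94.41,66.40) → (64.52,75.59) → (12.65,81.37) → (10.09,32.17) → (216.56,67.52) → (184.88,22.19) → (94.41,66.40). Closed: final G1 returns to the first vertex.

**Shape 2** — `<line>` line segment, stroke `#0000ff` → cut (S901, F736). Machine vertices: (184.92,66.03) → (189.45,31.39). Open path.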